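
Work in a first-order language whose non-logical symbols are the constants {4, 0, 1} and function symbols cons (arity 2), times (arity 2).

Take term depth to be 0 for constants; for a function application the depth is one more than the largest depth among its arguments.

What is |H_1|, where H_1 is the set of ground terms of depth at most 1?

Let N_k = |{terms of depth ≤ k}|. Then N_0 = 3 and N_k = 3 + N_{k-1}^2 + N_{k-1}^2 for k ≥ 1 (one summand per function symbol, arity giving the exponent).
N_0 = 3
N_1 = 3 + 3^2 + 3^2 = 21

21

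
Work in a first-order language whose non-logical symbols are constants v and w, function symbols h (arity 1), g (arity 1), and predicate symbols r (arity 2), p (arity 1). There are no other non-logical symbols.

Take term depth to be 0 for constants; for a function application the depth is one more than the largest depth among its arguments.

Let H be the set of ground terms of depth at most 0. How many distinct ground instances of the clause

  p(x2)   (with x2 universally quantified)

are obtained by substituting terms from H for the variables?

Ground terms of depth ≤ 0:
  Let N_k = |{terms of depth ≤ k}|. Then N_0 = 2 and N_k = 2 + N_{k-1} + N_{k-1} for k ≥ 1 (one summand per function symbol, arity giving the exponent).
  N_0 = 2
  Explicitly: v, w.
So there are 2 ground terms available for substitution.
The clause has 1 distinct variable (x2), which appears in the body. In the free term algebra distinct substitutions yield syntactically distinct ground instances.
Number of ground instances = 2.

2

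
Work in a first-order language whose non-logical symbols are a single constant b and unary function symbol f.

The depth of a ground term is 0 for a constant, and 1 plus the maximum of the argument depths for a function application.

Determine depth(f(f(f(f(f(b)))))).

5

depth(f(b)) = 1 + depth(b) = 1 + 0 = 1
depth(f(f(b))) = 1 + depth(f(b)) = 1 + 1 = 2
depth(f(f(f(b)))) = 1 + depth(f(f(b))) = 1 + 2 = 3
depth(f(f(f(f(b))))) = 1 + depth(f(f(f(b)))) = 1 + 3 = 4
depth(f(f(f(f(f(b)))))) = 1 + depth(f(f(f(f(b))))) = 1 + 4 = 5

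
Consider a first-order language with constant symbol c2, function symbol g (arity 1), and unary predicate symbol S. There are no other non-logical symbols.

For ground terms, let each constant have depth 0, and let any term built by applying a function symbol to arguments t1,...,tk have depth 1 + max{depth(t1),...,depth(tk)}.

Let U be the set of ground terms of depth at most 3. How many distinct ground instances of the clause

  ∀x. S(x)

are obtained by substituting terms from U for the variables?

Ground terms of depth ≤ 3:
  If N_k denotes the number of depth-≤k ground terms, the 1 constant gives N_0 = 1, and each function symbol of arity r contributes N_{k-1}^r new terms at level k: N_k = 1 + N_{k-1}.
  N_0 = 1
  N_1 = 1 + 1 = 2
  N_2 = 1 + 2 = 3
  N_3 = 1 + 3 = 4
So there are 4 ground terms available for substitution.
There is 1 variable to instantiate (x),  occurring in at least one literal, so different choices give different ground instances.
Number of ground instances = 4.

4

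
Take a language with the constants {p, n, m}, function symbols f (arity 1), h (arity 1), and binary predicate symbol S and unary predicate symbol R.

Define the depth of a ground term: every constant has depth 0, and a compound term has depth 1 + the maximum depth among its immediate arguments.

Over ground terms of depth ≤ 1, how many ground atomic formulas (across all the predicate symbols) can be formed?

First count ground terms of depth ≤ 1.
Let N_k = |{terms of depth ≤ k}|. Then N_0 = 3 and N_k = 3 + N_{k-1} + N_{k-1} for k ≥ 1 (one summand per function symbol, arity giving the exponent).
N_0 = 3
N_1 = 3 + 3 + 3 = 9
So |H| = 9.
Each predicate of arity r yields |H|^r ground atoms (one per choice of an r-tuple from H):
  S: 9^2 = 81;  R: 9
Total ground atoms: 81 + 9 = 90.

90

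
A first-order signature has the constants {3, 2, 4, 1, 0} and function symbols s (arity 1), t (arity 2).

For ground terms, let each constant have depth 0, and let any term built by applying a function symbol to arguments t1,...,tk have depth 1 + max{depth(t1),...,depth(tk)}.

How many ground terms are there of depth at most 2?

1265

Write N_k for the number of ground terms of depth ≤ k. A term of depth ≤ k is either a constant or a function symbol applied to arguments of depth ≤ k−1, so N_k = 5 + N_{k-1} + N_{k-1}^2.
N_0 = 5
N_1 = 5 + 5 + 5^2 = 35
N_2 = 5 + 35 + 35^2 = 1265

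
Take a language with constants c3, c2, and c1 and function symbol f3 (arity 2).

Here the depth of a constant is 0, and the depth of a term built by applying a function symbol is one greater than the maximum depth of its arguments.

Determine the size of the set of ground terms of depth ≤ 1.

Count level by level. With function symbols f3/2, the terms of depth ≤ k are the 3 constants together with each function applied to depth-≤(k−1) tuples, so N_k = 3 + N_{k-1}^2.
N_0 = 3
N_1 = 3 + 3^2 = 12
Explicitly: c3, c2, c1, f3(c3, c3), f3(c3, c2), f3(c3, c1), f3(c2, c3), f3(c2, c2), f3(c2, c1), f3(c1, c3), f3(c1, c2), f3(c1, c1).

12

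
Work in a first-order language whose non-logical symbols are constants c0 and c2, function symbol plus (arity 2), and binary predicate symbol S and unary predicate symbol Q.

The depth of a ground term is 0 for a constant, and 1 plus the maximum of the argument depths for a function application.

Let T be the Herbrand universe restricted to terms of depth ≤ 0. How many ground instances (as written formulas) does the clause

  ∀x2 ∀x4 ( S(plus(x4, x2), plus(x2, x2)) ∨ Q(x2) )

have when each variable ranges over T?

4

Ground terms of depth ≤ 0:
  Let N_k count ground terms of depth at most k. Each non-constant term of depth ≤ k is some function symbol applied to depth-≤(k−1) arguments, giving N_k = 2 + N_{k-1}^2.
  N_0 = 2
So there are 2 ground terms available for substitution.
There are 2 variables to instantiate (x2, x4), each occurring in at least one literal, so different choices give different ground instances.
Number of ground instances = 2^2 = 4.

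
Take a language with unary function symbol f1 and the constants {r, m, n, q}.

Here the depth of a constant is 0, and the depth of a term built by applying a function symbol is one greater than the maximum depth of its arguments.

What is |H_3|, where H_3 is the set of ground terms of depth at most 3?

If N_k denotes the number of depth-≤k ground terms, the 4 constants give N_0 = 4, and each function symbol of arity r contributes N_{k-1}^r new terms at level k: N_k = 4 + N_{k-1}.
N_0 = 4
N_1 = 4 + 4 = 8
N_2 = 4 + 8 = 12
N_3 = 4 + 12 = 16

16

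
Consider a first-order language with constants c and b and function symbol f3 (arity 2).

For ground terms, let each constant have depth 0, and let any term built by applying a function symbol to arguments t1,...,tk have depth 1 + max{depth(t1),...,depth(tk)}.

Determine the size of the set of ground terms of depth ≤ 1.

Let N_k = |{terms of depth ≤ k}|. Then N_0 = 2 and N_k = 2 + N_{k-1}^2 for k ≥ 1 (one summand per function symbol, arity giving the exponent).
N_0 = 2
N_1 = 2 + 2^2 = 6
Explicitly: c, b, f3(c, c), f3(c, b), f3(b, c), f3(b, b).

6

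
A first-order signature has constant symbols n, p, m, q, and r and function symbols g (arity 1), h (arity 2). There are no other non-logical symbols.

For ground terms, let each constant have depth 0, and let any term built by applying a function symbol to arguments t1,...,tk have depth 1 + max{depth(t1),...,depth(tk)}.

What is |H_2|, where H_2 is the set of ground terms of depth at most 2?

Count level by level. With function symbols g/1, h/2, the terms of depth ≤ k are the 5 constants together with each function applied to depth-≤(k−1) tuples, so N_k = 5 + N_{k-1} + N_{k-1}^2.
N_0 = 5
N_1 = 5 + 5 + 5^2 = 35
N_2 = 5 + 35 + 35^2 = 1265

1265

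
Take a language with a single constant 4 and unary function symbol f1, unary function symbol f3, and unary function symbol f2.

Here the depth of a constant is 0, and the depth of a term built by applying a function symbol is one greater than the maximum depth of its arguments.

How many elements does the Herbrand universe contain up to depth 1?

Write N_k for the number of ground terms of depth ≤ k. A term of depth ≤ k is either a constant or a function symbol applied to arguments of depth ≤ k−1, so N_k = 1 + N_{k-1} + N_{k-1} + N_{k-1}.
N_0 = 1
N_1 = 1 + 1 + 1 + 1 = 4
Explicitly: 4, f1(4), f3(4), f2(4).

4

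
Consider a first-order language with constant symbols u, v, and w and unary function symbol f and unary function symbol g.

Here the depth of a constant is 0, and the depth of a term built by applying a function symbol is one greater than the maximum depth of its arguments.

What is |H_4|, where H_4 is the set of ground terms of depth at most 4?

93

Write N_k for the number of ground terms of depth ≤ k. A term of depth ≤ k is either a constant or a function symbol applied to arguments of depth ≤ k−1, so N_k = 3 + N_{k-1} + N_{k-1}.
N_0 = 3
N_1 = 3 + 3 + 3 = 9
N_2 = 3 + 9 + 9 = 21
N_3 = 3 + 21 + 21 = 45
N_4 = 3 + 45 + 45 = 93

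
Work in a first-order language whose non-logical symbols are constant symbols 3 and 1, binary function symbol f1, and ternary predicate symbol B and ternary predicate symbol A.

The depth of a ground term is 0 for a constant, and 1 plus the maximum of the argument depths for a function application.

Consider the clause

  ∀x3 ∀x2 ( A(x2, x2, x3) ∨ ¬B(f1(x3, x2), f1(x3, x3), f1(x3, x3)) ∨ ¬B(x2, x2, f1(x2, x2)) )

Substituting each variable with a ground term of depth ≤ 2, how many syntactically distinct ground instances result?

Ground terms of depth ≤ 2:
  Write N_k for the number of ground terms of depth ≤ k. A term of depth ≤ k is either a constant or a function symbol applied to arguments of depth ≤ k−1, so N_k = 2 + N_{k-1}^2.
  N_0 = 2
  N_1 = 2 + 2^2 = 6
  N_2 = 2 + 6^2 = 38
So there are 38 ground terms available for substitution.
There are 2 variables to instantiate (x3, x2), each occurring in at least one literal, so different choices give different ground instances.
Number of ground instances = 38^2 = 1444.

1444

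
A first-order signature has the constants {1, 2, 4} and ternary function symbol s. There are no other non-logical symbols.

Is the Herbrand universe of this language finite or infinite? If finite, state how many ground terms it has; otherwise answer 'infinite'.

The signature has at least one function symbol (s, arity 3) and at least one constant (1).
Iterating s gives infinitely many distinct ground terms: 1, s(1, 1, 1), s(s(1, 1, 1), s(1, 1, 1), s(1, 1, 1)), ...
So the Herbrand universe is infinite.

infinite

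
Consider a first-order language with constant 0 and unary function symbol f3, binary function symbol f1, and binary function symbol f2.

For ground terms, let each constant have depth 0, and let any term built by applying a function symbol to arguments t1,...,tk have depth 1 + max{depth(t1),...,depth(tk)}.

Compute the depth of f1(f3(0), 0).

2

depth(f3(0)) = 1 + depth(0) = 1 + 0 = 1
depth(f1(f3(0), 0)) = 1 + max(1, 0) = 2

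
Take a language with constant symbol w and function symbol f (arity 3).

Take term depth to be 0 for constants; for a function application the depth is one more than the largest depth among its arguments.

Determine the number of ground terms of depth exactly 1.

1

Count level by level. With function symbols f/3, the terms of depth ≤ k are the 1 constant together with each function applied to depth-≤(k−1) tuples, so N_k = 1 + N_{k-1}^3.
N_0 = 1
N_1 = 1 + 1^3 = 2
Terms of depth exactly 1: N_1 − N_0 = 2 − 1 = 1.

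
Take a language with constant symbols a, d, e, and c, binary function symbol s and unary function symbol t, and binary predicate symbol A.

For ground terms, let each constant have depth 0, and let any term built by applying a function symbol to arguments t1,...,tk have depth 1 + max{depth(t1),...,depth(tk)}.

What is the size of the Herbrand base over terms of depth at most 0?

16

First count ground terms of depth ≤ 0.
Count level by level. With function symbols s/2, t/1, the terms of depth ≤ k are the 4 constants together with each function applied to depth-≤(k−1) tuples, so N_k = 4 + N_{k-1}^2 + N_{k-1}.
N_0 = 4
So |H| = 4.
Ground atoms are formed by filling each argument slot of a predicate with a term from H, so an r-ary predicate gives |H|^r atoms:
  A: 4^2 = 16
Total ground atoms: 16.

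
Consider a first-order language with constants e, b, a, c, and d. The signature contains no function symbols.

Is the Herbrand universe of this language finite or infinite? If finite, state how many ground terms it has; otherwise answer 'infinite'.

There are no function symbols, so every ground term is one of the 5 constants.
The Herbrand universe is {e, b, a, c, d}, which is finite with 5 elements.

5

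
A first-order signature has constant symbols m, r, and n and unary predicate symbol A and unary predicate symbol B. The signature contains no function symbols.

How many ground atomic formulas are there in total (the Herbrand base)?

With no function symbols, the Herbrand universe is just the 3 constants.
Ground atoms per predicate: A: 3, B: 3.
Herbrand base size = 3 + 3 = 6.

6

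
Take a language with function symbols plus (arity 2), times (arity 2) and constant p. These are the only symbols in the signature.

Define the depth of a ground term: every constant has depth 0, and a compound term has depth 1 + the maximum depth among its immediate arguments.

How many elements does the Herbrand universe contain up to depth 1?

Let N_k count ground terms of depth at most k. Each non-constant term of depth ≤ k is some function symbol applied to depth-≤(k−1) arguments, giving N_k = 1 + N_{k-1}^2 + N_{k-1}^2.
N_0 = 1
N_1 = 1 + 1^2 + 1^2 = 3
Explicitly: p, plus(p, p), times(p, p).

3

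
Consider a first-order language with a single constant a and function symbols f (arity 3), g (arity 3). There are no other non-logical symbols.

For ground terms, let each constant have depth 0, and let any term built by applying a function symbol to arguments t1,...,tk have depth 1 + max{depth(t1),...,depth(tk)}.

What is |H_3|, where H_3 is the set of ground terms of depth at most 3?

Let N_k = |{terms of depth ≤ k}|. Then N_0 = 1 and N_k = 1 + N_{k-1}^3 + N_{k-1}^3 for k ≥ 1 (one summand per function symbol, arity giving the exponent).
N_0 = 1
N_1 = 1 + 1^3 + 1^3 = 3
N_2 = 1 + 3^3 + 3^3 = 55
N_3 = 1 + 55^3 + 55^3 = 332751

332751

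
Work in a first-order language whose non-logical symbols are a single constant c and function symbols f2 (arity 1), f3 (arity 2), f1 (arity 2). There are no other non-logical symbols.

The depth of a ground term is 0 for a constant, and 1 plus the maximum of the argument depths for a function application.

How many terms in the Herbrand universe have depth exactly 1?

3

If N_k denotes the number of depth-≤k ground terms, the 1 constant gives N_0 = 1, and each function symbol of arity r contributes N_{k-1}^r new terms at level k: N_k = 1 + N_{k-1} + N_{k-1}^2 + N_{k-1}^2.
N_0 = 1
N_1 = 1 + 1 + 1^2 + 1^2 = 4
Terms of depth exactly 1: N_1 − N_0 = 4 − 1 = 3.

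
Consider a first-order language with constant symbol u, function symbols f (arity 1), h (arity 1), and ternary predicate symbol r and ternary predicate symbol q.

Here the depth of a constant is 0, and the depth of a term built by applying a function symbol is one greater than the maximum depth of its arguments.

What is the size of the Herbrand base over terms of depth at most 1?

First count ground terms of depth ≤ 1.
Write N_k for the number of ground terms of depth ≤ k. A term of depth ≤ k is either a constant or a function symbol applied to arguments of depth ≤ k−1, so N_k = 1 + N_{k-1} + N_{k-1}.
N_0 = 1
N_1 = 1 + 1 + 1 = 3
So |H| = 3.
Each predicate of arity r yields |H|^r ground atoms (one per choice of an r-tuple from H):
  r: 3^3 = 27;  q: 3^3 = 27
Total ground atoms: 27 + 27 = 54.

54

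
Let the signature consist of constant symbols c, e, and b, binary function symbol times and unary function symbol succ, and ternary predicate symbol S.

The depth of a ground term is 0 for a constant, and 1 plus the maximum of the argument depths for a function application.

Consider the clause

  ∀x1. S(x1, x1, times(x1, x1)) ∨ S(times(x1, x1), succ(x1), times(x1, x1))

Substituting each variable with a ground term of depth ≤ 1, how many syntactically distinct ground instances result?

Ground terms of depth ≤ 1:
  Let N_k count ground terms of depth at most k. Each non-constant term of depth ≤ k is some function symbol applied to depth-≤(k−1) arguments, giving N_k = 3 + N_{k-1}^2 + N_{k-1}.
  N_0 = 3
  N_1 = 3 + 3^2 + 3 = 15
So there are 15 ground terms available for substitution.
The variable x1 ranges independently over the available ground terms, and distinct assignments produce distinct instances.
Number of ground instances = 15.

15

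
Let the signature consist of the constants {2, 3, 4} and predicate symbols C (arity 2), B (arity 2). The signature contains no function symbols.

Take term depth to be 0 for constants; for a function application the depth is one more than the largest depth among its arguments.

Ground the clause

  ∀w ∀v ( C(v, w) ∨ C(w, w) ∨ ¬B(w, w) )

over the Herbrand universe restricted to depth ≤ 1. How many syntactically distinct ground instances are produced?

9

Ground terms of depth ≤ 1:
  With no function symbols every ground term is a constant, so there are exactly 3 ground terms at every depth bound.
  N_0 = 3
  N_1 = 3
So there are 3 ground terms available for substitution.
The clause has 2 distinct variables (w, v), each appearing in the body. In the free term algebra distinct substitutions yield syntactically distinct ground instances.
Number of ground instances = 3^2 = 9.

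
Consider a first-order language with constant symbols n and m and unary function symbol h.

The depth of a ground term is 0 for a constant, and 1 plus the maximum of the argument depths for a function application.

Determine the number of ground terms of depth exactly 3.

2

Write N_k for the number of ground terms of depth ≤ k. A term of depth ≤ k is either a constant or a function symbol applied to arguments of depth ≤ k−1, so N_k = 2 + N_{k-1}.
N_0 = 2
N_1 = 2 + 2 = 4
N_2 = 2 + 4 = 6
N_3 = 2 + 6 = 8
Terms of depth exactly 3: N_3 − N_2 = 8 − 6 = 2.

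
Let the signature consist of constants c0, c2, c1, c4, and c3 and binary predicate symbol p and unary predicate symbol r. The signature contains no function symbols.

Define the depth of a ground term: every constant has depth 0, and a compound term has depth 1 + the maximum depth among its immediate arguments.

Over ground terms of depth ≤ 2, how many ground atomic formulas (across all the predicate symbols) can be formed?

30

First count ground terms of depth ≤ 2.
With no function symbols every ground term is a constant, so there are exactly 5 ground terms at every depth bound.
N_0 = 5
N_1 = 5
N_2 = 5
Explicitly: c0, c2, c1, c4, c3.
So |H| = 5.
Ground atoms are formed by filling each argument slot of a predicate with a term from H, so an r-ary predicate gives |H|^r atoms:
  p: 5^2 = 25;  r: 5
Total ground atoms: 25 + 5 = 30.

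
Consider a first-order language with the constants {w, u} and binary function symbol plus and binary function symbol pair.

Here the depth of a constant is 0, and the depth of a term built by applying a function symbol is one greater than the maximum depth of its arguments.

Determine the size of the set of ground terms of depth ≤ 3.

Let N_k = |{terms of depth ≤ k}|. Then N_0 = 2 and N_k = 2 + N_{k-1}^2 + N_{k-1}^2 for k ≥ 1 (one summand per function symbol, arity giving the exponent).
N_0 = 2
N_1 = 2 + 2^2 + 2^2 = 10
N_2 = 2 + 10^2 + 10^2 = 202
N_3 = 2 + 202^2 + 202^2 = 81610

81610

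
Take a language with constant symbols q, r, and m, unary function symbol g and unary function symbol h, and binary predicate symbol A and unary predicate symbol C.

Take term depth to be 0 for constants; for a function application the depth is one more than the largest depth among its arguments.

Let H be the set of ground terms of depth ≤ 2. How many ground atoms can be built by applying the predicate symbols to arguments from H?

462

First count ground terms of depth ≤ 2.
Let N_k = |{terms of depth ≤ k}|. Then N_0 = 3 and N_k = 3 + N_{k-1} + N_{k-1} for k ≥ 1 (one summand per function symbol, arity giving the exponent).
N_0 = 3
N_1 = 3 + 3 + 3 = 9
N_2 = 3 + 9 + 9 = 21
So |H| = 21.
For each predicate symbol, the number of ground atoms is |H| raised to its arity; summing:
  A: 21^2 = 441;  C: 21
Total ground atoms: 441 + 21 = 462.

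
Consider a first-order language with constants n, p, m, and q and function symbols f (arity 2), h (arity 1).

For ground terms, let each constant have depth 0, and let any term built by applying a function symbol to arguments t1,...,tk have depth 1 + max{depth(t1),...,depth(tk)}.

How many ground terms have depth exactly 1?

Write N_k for the number of ground terms of depth ≤ k. A term of depth ≤ k is either a constant or a function symbol applied to arguments of depth ≤ k−1, so N_k = 4 + N_{k-1}^2 + N_{k-1}.
N_0 = 4
N_1 = 4 + 4^2 + 4 = 24
Terms of depth exactly 1: N_1 − N_0 = 24 − 4 = 20.

20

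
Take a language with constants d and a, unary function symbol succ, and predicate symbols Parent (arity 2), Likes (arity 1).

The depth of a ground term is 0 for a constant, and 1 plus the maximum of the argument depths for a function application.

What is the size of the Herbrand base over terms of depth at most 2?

First count ground terms of depth ≤ 2.
Count level by level. With function symbols succ/1, the terms of depth ≤ k are the 2 constants together with each function applied to depth-≤(k−1) tuples, so N_k = 2 + N_{k-1}.
N_0 = 2
N_1 = 2 + 2 = 4
N_2 = 2 + 4 = 6
Explicitly: d, a, succ(d), succ(a), succ(succ(d)), succ(succ(a)).
So |H| = 6.
Each predicate of arity r yields |H|^r ground atoms (one per choice of an r-tuple from H):
  Parent: 6^2 = 36;  Likes: 6
Total ground atoms: 36 + 6 = 42.

42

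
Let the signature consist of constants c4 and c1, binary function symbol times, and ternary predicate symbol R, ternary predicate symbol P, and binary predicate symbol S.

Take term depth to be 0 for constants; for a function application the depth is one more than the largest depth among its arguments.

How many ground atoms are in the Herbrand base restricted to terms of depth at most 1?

468

First count ground terms of depth ≤ 1.
Let N_k count ground terms of depth at most k. Each non-constant term of depth ≤ k is some function symbol applied to depth-≤(k−1) arguments, giving N_k = 2 + N_{k-1}^2.
N_0 = 2
N_1 = 2 + 2^2 = 6
Explicitly: c4, c1, times(c4, c4), times(c4, c1), times(c1, c4), times(c1, c1).
So |H| = 6.
For each predicate symbol, the number of ground atoms is |H| raised to its arity; summing:
  R: 6^3 = 216;  P: 6^3 = 216;  S: 6^2 = 36
Total ground atoms: 216 + 216 + 36 = 468.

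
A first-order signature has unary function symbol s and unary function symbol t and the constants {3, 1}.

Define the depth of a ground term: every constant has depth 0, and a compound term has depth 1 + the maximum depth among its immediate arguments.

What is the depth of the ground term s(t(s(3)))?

depth(s(3)) = 1 + depth(3) = 1 + 0 = 1
depth(t(s(3))) = 1 + depth(s(3)) = 1 + 1 = 2
depth(s(t(s(3)))) = 1 + depth(t(s(3))) = 1 + 2 = 3

3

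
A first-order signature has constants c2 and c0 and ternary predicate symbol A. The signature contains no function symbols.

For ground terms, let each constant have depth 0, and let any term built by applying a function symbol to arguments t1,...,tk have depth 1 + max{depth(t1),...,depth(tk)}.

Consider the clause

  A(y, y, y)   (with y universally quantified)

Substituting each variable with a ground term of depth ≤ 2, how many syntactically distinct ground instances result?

Ground terms of depth ≤ 2:
  With no function symbols every ground term is a constant, so there are exactly 2 ground terms at every depth bound.
  N_0 = 2
  N_1 = 2
  N_2 = 2
So there are 2 ground terms available for substitution.
There is 1 variable to instantiate (y),  occurring in at least one literal, so different choices give different ground instances.
Number of ground instances = 2.

2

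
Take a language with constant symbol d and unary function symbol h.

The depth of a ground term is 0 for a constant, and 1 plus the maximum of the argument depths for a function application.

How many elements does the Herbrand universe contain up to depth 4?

Write N_k for the number of ground terms of depth ≤ k. A term of depth ≤ k is either a constant or a function symbol applied to arguments of depth ≤ k−1, so N_k = 1 + N_{k-1}.
N_0 = 1
N_1 = 1 + 1 = 2
N_2 = 1 + 2 = 3
N_3 = 1 + 3 = 4
N_4 = 1 + 4 = 5
Explicitly: d, h(d), h(h(d)), h(h(h(d))), h(h(h(h(d)))).

5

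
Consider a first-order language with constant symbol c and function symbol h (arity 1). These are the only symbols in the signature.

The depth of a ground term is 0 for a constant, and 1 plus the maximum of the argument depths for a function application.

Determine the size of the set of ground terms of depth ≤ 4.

Write N_k for the number of ground terms of depth ≤ k. A term of depth ≤ k is either a constant or a function symbol applied to arguments of depth ≤ k−1, so N_k = 1 + N_{k-1}.
N_0 = 1
N_1 = 1 + 1 = 2
N_2 = 1 + 2 = 3
N_3 = 1 + 3 = 4
N_4 = 1 + 4 = 5

5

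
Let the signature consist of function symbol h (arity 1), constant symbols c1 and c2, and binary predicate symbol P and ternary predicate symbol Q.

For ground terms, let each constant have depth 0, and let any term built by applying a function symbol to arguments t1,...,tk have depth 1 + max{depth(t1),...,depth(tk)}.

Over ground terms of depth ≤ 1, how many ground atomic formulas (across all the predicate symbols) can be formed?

80

First count ground terms of depth ≤ 1.
Let N_k = |{terms of depth ≤ k}|. Then N_0 = 2 and N_k = 2 + N_{k-1} for k ≥ 1 (one summand per function symbol, arity giving the exponent).
N_0 = 2
N_1 = 2 + 2 = 4
Explicitly: c1, c2, h(c1), h(c2).
So |H| = 4.
A ground atom is a predicate applied to a tuple of terms from H, so the count is the sum over predicates of |H|^arity:
  P: 4^2 = 16;  Q: 4^3 = 64
Total ground atoms: 16 + 64 = 80.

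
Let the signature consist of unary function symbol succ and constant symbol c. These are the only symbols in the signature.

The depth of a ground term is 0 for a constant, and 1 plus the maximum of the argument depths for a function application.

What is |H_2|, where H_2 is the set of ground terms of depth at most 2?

Count level by level. With function symbols succ/1, the terms of depth ≤ k are the 1 constant together with each function applied to depth-≤(k−1) tuples, so N_k = 1 + N_{k-1}.
N_0 = 1
N_1 = 1 + 1 = 2
N_2 = 1 + 2 = 3
Explicitly: c, succ(c), succ(succ(c)).

3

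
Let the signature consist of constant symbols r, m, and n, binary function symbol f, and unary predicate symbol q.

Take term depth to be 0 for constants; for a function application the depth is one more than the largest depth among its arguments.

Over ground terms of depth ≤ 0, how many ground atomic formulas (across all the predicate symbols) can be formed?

3

First count ground terms of depth ≤ 0.
Let N_k = |{terms of depth ≤ k}|. Then N_0 = 3 and N_k = 3 + N_{k-1}^2 for k ≥ 1 (one summand per function symbol, arity giving the exponent).
N_0 = 3
So |H| = 3.
Each predicate of arity r yields |H|^r ground atoms (one per choice of an r-tuple from H):
  q: 3
Total ground atoms: 3.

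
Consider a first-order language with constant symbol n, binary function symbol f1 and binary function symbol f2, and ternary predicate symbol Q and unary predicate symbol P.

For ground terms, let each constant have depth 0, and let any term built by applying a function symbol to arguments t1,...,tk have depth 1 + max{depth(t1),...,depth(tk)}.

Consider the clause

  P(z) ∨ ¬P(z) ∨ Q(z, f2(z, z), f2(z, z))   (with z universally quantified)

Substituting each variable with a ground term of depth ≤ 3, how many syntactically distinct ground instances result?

Ground terms of depth ≤ 3:
  Write N_k for the number of ground terms of depth ≤ k. A term of depth ≤ k is either a constant or a function symbol applied to arguments of depth ≤ k−1, so N_k = 1 + N_{k-1}^2 + N_{k-1}^2.
  N_0 = 1
  N_1 = 1 + 1^2 + 1^2 = 3
  N_2 = 1 + 3^2 + 3^2 = 19
  N_3 = 1 + 19^2 + 19^2 = 723
So there are 723 ground terms available for substitution.
The body mentions the single quantified variable z; since ground terms form a free algebra, no two substitutions collapse to the same formula.
Number of ground instances = 723.

723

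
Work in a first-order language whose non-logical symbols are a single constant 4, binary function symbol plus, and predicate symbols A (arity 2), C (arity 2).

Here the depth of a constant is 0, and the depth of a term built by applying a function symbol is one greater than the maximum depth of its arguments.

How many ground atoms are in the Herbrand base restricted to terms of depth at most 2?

50

First count ground terms of depth ≤ 2.
Write N_k for the number of ground terms of depth ≤ k. A term of depth ≤ k is either a constant or a function symbol applied to arguments of depth ≤ k−1, so N_k = 1 + N_{k-1}^2.
N_0 = 1
N_1 = 1 + 1^2 = 2
N_2 = 1 + 2^2 = 5
Explicitly: 4, plus(4, 4), plus(4, plus(4, 4)), plus(plus(4, 4), 4), plus(plus(4, 4), plus(4, 4)).
So |H| = 5.
Each predicate of arity r yields |H|^r ground atoms (one per choice of an r-tuple from H):
  A: 5^2 = 25;  C: 5^2 = 25
Total ground atoms: 25 + 25 = 50.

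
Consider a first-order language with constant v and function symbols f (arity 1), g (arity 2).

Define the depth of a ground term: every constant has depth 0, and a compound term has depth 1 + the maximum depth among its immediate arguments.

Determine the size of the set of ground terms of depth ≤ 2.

Let N_k = |{terms of depth ≤ k}|. Then N_0 = 1 and N_k = 1 + N_{k-1} + N_{k-1}^2 for k ≥ 1 (one summand per function symbol, arity giving the exponent).
N_0 = 1
N_1 = 1 + 1 + 1^2 = 3
N_2 = 1 + 3 + 3^2 = 13

13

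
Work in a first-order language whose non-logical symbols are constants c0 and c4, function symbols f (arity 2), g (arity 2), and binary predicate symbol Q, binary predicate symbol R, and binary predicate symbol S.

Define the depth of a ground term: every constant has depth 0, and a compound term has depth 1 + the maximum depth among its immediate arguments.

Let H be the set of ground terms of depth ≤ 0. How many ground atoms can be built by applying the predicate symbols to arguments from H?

12

First count ground terms of depth ≤ 0.
Let N_k = |{terms of depth ≤ k}|. Then N_0 = 2 and N_k = 2 + N_{k-1}^2 + N_{k-1}^2 for k ≥ 1 (one summand per function symbol, arity giving the exponent).
N_0 = 2
So |H| = 2.
Ground atoms are formed by filling each argument slot of a predicate with a term from H, so an r-ary predicate gives |H|^r atoms:
  Q: 2^2 = 4;  R: 2^2 = 4;  S: 2^2 = 4
Total ground atoms: 4 + 4 + 4 = 12.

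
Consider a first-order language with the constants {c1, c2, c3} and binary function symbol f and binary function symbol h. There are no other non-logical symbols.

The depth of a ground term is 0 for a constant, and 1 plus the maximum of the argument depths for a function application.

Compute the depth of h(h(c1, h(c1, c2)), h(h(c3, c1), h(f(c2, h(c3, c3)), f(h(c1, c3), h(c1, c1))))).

depth(h(c1, c2)) = 1 + max(0, 0) = 1
depth(h(c1, h(c1, c2))) = 1 + max(0, 1) = 2
depth(h(c3, c1)) = 1 + max(0, 0) = 1
depth(h(c3, c3)) = 1 + max(0, 0) = 1
depth(f(c2, h(c3, c3))) = 1 + max(0, 1) = 2
depth(h(c1, c3)) = 1 + max(0, 0) = 1
depth(h(c1, c1)) = 1 + max(0, 0) = 1
depth(f(h(c1, c3), h(c1, c1))) = 1 + max(1, 1) = 2
depth(h(f(c2, h(c3, c3)), f(h(c1, c3), h(c1, c1)))) = 1 + max(2, 2) = 3
depth(h(h(c3, c1), h(f(c2, h(c3, c3)), f(h(c1, c3), h(c1, c1))))) = 1 + max(1, 3) = 4
depth(h(h(c1, h(c1, c2)), h(h(c3, c1), h(f(c2, h(c3, c3)), f(h(c1, c3), h(c1, c1)))))) = 1 + max(2, 4) = 5

5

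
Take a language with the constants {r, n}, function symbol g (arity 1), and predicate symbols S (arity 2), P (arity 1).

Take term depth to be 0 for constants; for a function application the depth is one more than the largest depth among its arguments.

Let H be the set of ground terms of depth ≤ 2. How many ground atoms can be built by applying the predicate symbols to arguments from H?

42

First count ground terms of depth ≤ 2.
Let N_k = |{terms of depth ≤ k}|. Then N_0 = 2 and N_k = 2 + N_{k-1} for k ≥ 1 (one summand per function symbol, arity giving the exponent).
N_0 = 2
N_1 = 2 + 2 = 4
N_2 = 2 + 4 = 6
Explicitly: r, n, g(r), g(n), g(g(r)), g(g(n)).
So |H| = 6.
Each predicate of arity r yields |H|^r ground atoms (one per choice of an r-tuple from H):
  S: 6^2 = 36;  P: 6
Total ground atoms: 36 + 6 = 42.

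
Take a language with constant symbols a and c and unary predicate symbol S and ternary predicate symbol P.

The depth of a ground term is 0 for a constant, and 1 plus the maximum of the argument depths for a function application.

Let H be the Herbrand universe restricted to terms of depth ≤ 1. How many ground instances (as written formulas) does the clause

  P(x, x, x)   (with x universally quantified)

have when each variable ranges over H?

2

Ground terms of depth ≤ 1:
  With no function symbols every ground term is a constant, so there are exactly 2 ground terms at every depth bound.
  N_0 = 2
  N_1 = 2
  Explicitly: a, c.
So there are 2 ground terms available for substitution.
There is 1 variable to instantiate (x),  occurring in at least one literal, so different choices give different ground instances.
Number of ground instances = 2.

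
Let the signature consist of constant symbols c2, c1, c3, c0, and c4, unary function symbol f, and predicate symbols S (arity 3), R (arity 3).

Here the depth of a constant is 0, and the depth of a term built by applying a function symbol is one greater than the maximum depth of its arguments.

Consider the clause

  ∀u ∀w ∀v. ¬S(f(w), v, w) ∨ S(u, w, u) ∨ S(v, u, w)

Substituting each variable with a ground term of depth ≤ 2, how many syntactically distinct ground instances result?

3375

Ground terms of depth ≤ 2:
  Write N_k for the number of ground terms of depth ≤ k. A term of depth ≤ k is either a constant or a function symbol applied to arguments of depth ≤ k−1, so N_k = 5 + N_{k-1}.
  N_0 = 5
  N_1 = 5 + 5 = 10
  N_2 = 5 + 10 = 15
So there are 15 ground terms available for substitution.
The clause has 3 distinct variables (u, w, v), each appearing in the body. In the free term algebra distinct substitutions yield syntactically distinct ground instances.
Number of ground instances = 15^3 = 3375.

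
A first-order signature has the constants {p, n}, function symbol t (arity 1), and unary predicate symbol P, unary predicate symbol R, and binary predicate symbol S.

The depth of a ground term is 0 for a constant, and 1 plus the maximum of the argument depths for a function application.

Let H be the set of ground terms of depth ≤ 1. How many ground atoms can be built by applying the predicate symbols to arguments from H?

First count ground terms of depth ≤ 1.
Write N_k for the number of ground terms of depth ≤ k. A term of depth ≤ k is either a constant or a function symbol applied to arguments of depth ≤ k−1, so N_k = 2 + N_{k-1}.
N_0 = 2
N_1 = 2 + 2 = 4
Explicitly: p, n, t(p), t(n).
So |H| = 4.
For each predicate symbol, the number of ground atoms is |H| raised to its arity; summing:
  P: 4;  R: 4;  S: 4^2 = 16
Total ground atoms: 4 + 4 + 16 = 24.

24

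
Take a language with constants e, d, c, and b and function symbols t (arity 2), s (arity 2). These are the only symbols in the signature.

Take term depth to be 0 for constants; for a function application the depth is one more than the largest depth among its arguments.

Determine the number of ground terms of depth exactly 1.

If N_k denotes the number of depth-≤k ground terms, the 4 constants give N_0 = 4, and each function symbol of arity r contributes N_{k-1}^r new terms at level k: N_k = 4 + N_{k-1}^2 + N_{k-1}^2.
N_0 = 4
N_1 = 4 + 4^2 + 4^2 = 36
Terms of depth exactly 1: N_1 − N_0 = 36 − 4 = 32.

32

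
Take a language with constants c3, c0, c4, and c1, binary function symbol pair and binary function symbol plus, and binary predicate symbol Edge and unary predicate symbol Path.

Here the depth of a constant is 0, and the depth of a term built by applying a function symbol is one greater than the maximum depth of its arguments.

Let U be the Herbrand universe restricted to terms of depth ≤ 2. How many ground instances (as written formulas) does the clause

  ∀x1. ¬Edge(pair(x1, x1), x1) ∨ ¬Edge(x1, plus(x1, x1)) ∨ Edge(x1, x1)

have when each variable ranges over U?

Ground terms of depth ≤ 2:
  Let N_k = |{terms of depth ≤ k}|. Then N_0 = 4 and N_k = 4 + N_{k-1}^2 + N_{k-1}^2 for k ≥ 1 (one summand per function symbol, arity giving the exponent).
  N_0 = 4
  N_1 = 4 + 4^2 + 4^2 = 36
  N_2 = 4 + 36^2 + 36^2 = 2596
So there are 2596 ground terms available for substitution.
The variable x1 ranges independently over the available ground terms, and distinct assignments produce distinct instances.
Number of ground instances = 2596.

2596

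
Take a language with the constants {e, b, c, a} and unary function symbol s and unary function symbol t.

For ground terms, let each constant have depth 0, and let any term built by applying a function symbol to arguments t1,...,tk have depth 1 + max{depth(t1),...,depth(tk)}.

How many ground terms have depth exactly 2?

If N_k denotes the number of depth-≤k ground terms, the 4 constants give N_0 = 4, and each function symbol of arity r contributes N_{k-1}^r new terms at level k: N_k = 4 + N_{k-1} + N_{k-1}.
N_0 = 4
N_1 = 4 + 4 + 4 = 12
N_2 = 4 + 12 + 12 = 28
Terms of depth exactly 2: N_2 − N_1 = 28 − 12 = 16.

16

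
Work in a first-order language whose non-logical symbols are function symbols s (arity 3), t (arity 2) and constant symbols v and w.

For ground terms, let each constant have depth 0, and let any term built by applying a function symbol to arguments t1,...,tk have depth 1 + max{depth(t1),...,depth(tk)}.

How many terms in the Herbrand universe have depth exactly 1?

Count level by level. With function symbols s/3, t/2, the terms of depth ≤ k are the 2 constants together with each function applied to depth-≤(k−1) tuples, so N_k = 2 + N_{k-1}^3 + N_{k-1}^2.
N_0 = 2
N_1 = 2 + 2^3 + 2^2 = 14
Terms of depth exactly 1: N_1 − N_0 = 14 − 2 = 12.

12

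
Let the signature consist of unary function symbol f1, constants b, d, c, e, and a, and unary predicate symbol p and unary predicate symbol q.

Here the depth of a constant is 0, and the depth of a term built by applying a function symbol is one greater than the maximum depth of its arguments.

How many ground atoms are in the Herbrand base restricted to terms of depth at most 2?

30

First count ground terms of depth ≤ 2.
If N_k denotes the number of depth-≤k ground terms, the 5 constants give N_0 = 5, and each function symbol of arity r contributes N_{k-1}^r new terms at level k: N_k = 5 + N_{k-1}.
N_0 = 5
N_1 = 5 + 5 = 10
N_2 = 5 + 10 = 15
So |H| = 15.
For each predicate symbol, the number of ground atoms is |H| raised to its arity; summing:
  p: 15;  q: 15
Total ground atoms: 15 + 15 = 30.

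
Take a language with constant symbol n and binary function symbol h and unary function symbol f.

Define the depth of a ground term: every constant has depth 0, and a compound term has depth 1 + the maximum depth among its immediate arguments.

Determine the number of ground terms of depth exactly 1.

Write N_k for the number of ground terms of depth ≤ k. A term of depth ≤ k is either a constant or a function symbol applied to arguments of depth ≤ k−1, so N_k = 1 + N_{k-1}^2 + N_{k-1}.
N_0 = 1
N_1 = 1 + 1^2 + 1 = 3
Terms of depth exactly 1: N_1 − N_0 = 3 − 1 = 2.

2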